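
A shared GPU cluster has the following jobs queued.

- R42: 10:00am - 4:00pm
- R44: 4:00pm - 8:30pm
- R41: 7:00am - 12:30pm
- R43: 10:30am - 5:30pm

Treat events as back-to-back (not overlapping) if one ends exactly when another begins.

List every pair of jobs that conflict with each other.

R41 & R42, R41 & R43, R42 & R43, R43 & R44

Sorted by start: R41, R42, R43, R44.
R42 starts before R41 ends → R41 and R42 overlap.
R43 starts before R41 ends → R41 and R43 overlap.
R44 starts after R41 ends.
R43 starts before R42 ends → R42 and R43 overlap.
R44 starts exactly when R42 ends (back-to-back, no overlap).
R44 starts before R43 ends → R43 and R44 overlap.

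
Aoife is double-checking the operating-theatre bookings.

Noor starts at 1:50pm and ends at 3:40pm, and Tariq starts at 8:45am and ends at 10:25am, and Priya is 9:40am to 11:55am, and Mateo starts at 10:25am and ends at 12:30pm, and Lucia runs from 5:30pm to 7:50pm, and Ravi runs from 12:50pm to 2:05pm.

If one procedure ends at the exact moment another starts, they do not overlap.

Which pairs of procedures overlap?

Mateo & Priya, Noor & Ravi, Priya & Tariq

Sorted by start: Tariq, Priya, Mateo, Ravi, Noor, Lucia.
Priya starts before Tariq ends → Tariq and Priya overlap.
Mateo starts exactly when Tariq ends (back-to-back, no overlap) — done with Tariq.
Mateo starts before Priya ends → Priya and Mateo overlap.
Ravi starts after Priya ends — done with Priya.
Ravi starts after Mateo ends — done with Mateo.
Noor starts before Ravi ends → Ravi and Noor overlap.
Lucia starts after Ravi ends.
Lucia starts after Noor ends.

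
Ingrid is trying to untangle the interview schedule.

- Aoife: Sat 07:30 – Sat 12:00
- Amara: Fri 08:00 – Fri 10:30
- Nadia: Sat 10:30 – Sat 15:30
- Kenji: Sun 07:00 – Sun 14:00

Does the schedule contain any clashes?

Sorted by start: Amara, Aoife, Nadia, Kenji.
Aoife starts after Amara ends, so Amara has no further overlaps.
Nadia starts before Aoife ends → Aoife and Nadia overlap.
That's a conflict, so the schedule is not conflict-free.

Yes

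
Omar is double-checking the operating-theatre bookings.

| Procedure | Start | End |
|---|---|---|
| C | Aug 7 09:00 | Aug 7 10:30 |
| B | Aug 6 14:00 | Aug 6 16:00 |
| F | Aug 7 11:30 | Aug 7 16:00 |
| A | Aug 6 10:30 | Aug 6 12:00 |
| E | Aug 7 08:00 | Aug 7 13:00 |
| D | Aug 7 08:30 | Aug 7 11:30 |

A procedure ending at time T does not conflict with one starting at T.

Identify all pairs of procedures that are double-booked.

C & D, C & E, D & E, E & F

Sorted by start: A, B, E, D, C, F.
B starts after A ends, so nothing later overlaps A either.
E starts after B ends, so nothing later overlaps B either.
D starts before E ends → E and D overlap.
C starts before E ends → E and C overlap.
F starts before E ends → E and F overlap.
C starts before D ends → D and C overlap.
F starts exactly when D ends (back-to-back, no overlap).
F starts after C ends.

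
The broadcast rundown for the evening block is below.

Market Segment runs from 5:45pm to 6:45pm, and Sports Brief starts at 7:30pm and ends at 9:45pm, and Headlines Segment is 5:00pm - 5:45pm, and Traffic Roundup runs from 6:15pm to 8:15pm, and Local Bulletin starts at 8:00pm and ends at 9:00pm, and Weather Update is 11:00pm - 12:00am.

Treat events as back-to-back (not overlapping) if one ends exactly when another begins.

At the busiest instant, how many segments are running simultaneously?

Sweep the timeline, counting +1 at each start and −1 at each end (ends before starts at a tie):
5:00pm start Headlines Segment → 1
5:45pm end Headlines Segment → 0
5:45pm start Market Segment → 1
6:15pm start Traffic Roundup → 2
6:45pm end Market Segment → 1
7:30pm start Sports Brief → 2
8:00pm start Local Bulletin → 3
8:15pm end Traffic Roundup → 2
9:00pm end Local Bulletin → 1
9:45pm end Sports Brief → 0
11:00pm start Weather Update → 1
12:00am end Weather Update → 0
Peak is 3, at 8:00pm (Local Bulletin, Sports Brief, Traffic Roundup).

3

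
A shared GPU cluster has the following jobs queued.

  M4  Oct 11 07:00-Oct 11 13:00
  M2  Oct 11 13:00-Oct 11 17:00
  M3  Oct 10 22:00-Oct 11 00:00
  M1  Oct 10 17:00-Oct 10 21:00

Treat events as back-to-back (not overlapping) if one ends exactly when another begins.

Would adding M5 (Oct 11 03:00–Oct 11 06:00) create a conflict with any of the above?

M1: ends Oct 10 21:00 at or before M5 starts Oct 11 03:00 → clear.
M3: ends Oct 11 00:00 at or before M5 starts Oct 11 03:00 → clear.
M4: starts Oct 11 07:00 at or after M5 ends Oct 11 06:00 → clear.
M2: starts Oct 11 13:00 at or after M5 ends Oct 11 06:00 → clear.

No — it doesn't clash with anything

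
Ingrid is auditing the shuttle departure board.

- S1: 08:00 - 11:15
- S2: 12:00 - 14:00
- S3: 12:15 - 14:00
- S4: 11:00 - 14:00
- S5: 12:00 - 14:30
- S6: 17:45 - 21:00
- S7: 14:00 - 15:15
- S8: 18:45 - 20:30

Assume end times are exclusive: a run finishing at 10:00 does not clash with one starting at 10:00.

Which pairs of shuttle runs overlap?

Sorted by start: S1, S4, S2, S5, S3, S7, S6, S8.
S4 starts before S1 ends → S1 and S4 overlap.
S2 starts after S1 ends, so nothing later overlaps S1 either.
S2 starts before S4 ends → S4 and S2 overlap.
S5 starts before S4 ends → S4 and S5 overlap.
S3 starts before S4 ends → S4 and S3 overlap.
S7 starts exactly when S4 ends (back-to-back, no overlap), so nothing later overlaps S4 either.
S5 starts before S2 ends → S2 and S5 overlap.
S3 starts before S2 ends → S2 and S3 overlap.
S7 starts exactly when S2 ends (back-to-back, no overlap), so nothing later overlaps S2 either.
S3 starts before S5 ends → S5 and S3 overlap.
S7 starts before S5 ends → S5 and S7 overlap.
S6 starts after S5 ends, so nothing later overlaps S5 either.
S7 starts exactly when S3 ends (back-to-back, no overlap), so nothing later overlaps S3 either.
S6 starts after S7 ends, so nothing later overlaps S7 either.
S8 starts before S6 ends → S6 and S8 overlap.

S1 & S4, S2 & S3, S2 & S4, S2 & S5, S3 & S4, S3 & S5, S4 & S5, S5 & S7, S6 & S8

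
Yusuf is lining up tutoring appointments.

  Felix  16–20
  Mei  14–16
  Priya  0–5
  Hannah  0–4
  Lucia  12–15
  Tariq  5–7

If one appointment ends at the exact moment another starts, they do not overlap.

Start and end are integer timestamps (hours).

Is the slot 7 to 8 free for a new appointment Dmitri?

Yes — the slot is free

Priya: ends 5 at or before Dmitri starts 7 → clear.
Hannah: ends 4 at or before Dmitri starts 7 → clear.
Tariq: ends 7 at or before Dmitri starts 7 → clear.
Lucia: starts 12 at or after Dmitri ends 8 → clear.
Mei: starts 14 at or after Dmitri ends 8 → clear.
Felix: starts 16 at or after Dmitri ends 8 → clear.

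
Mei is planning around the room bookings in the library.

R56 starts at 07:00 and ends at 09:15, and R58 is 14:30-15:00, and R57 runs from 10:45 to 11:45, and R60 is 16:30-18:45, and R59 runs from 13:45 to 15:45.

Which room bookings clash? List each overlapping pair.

Sorted by start: R56, R57, R59, R58, R60.
R57 starts after R56 ends, so R56 has no further overlaps.
R59 starts after R57 ends, so R57 has no further overlaps.
R58 starts before R59 ends → R59 and R58 overlap.
R60 starts after R59 ends.
R60 starts after R58 ends.

R58 & R59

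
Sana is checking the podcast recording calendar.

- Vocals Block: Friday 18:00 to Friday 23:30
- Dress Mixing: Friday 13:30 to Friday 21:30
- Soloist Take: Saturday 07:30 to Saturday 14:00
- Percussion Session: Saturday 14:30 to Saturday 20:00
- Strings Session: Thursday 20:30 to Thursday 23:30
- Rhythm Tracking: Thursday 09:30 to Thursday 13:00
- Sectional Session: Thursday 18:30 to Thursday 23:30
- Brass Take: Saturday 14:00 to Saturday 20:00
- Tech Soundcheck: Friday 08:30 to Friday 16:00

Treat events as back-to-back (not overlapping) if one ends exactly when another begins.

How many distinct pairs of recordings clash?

Sorted by start: Rhythm Tracking, Sectional Session, Strings Session, Tech Soundcheck, Dress Mixing, Vocals Block, Soloist Take, Brass Take, Percussion Session.
Sectional Session starts after Rhythm Tracking ends, so Rhythm Tracking has no further overlaps.
Strings Session starts before Sectional Session ends → Sectional Session and Strings Session overlap.
Tech Soundcheck starts after Sectional Session ends, so Sectional Session has no further overlaps.
Tech Soundcheck starts after Strings Session ends, so Strings Session has no further overlaps.
Dress Mixing starts before Tech Soundcheck ends → Tech Soundcheck and Dress Mixing overlap.
Vocals Block starts after Tech Soundcheck ends, so Tech Soundcheck has no further overlaps.
Vocals Block starts before Dress Mixing ends → Dress Mixing and Vocals Block overlap.
Soloist Take starts after Dress Mixing ends, so Dress Mixing has no further overlaps.
Soloist Take starts after Vocals Block ends, so Vocals Block has no further overlaps.
Brass Take starts exactly when Soloist Take ends (back-to-back, no overlap), so Soloist Take has no further overlaps.
Percussion Session starts before Brass Take ends → Brass Take and Percussion Session overlap.
Overlapping pairs: Brass Take & Percussion Session, Dress Mixing & Tech Soundcheck, Dress Mixing & Vocals Block, Sectional Session & Strings Session — 4 in total.

4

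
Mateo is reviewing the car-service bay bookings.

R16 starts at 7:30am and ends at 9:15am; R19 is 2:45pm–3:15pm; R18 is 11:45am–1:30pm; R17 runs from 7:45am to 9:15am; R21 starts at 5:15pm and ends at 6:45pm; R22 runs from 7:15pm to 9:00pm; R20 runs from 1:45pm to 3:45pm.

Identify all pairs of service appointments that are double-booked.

R16 & R17, R19 & R20

Sorted by start: R16, R17, R18, R20, R19, R21, R22.
R17 starts before R16 ends → R16 and R17 overlap.
R18 starts after R16 ends — done with R16.
R18 starts after R17 ends — done with R17.
R20 starts after R18 ends — done with R18.
R19 starts before R20 ends → R20 and R19 overlap.
R21 starts after R20 ends — done with R20.
R21 starts after R19 ends — done with R19.
R22 starts after R21 ends.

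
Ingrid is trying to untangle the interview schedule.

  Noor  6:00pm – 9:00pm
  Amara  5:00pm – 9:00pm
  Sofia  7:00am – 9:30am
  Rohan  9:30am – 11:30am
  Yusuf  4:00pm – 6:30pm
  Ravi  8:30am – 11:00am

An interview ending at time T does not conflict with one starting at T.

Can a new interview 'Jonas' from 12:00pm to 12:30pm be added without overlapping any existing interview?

Yes — the slot is free

Sofia: ends 9:30am at or before Jonas starts 12:00pm → clear.
Ravi: ends 11:00am at or before Jonas starts 12:00pm → clear.
Rohan: ends 11:30am at or before Jonas starts 12:00pm → clear.
Yusuf: starts 4:00pm at or after Jonas ends 12:30pm → clear.
Amara: starts 5:00pm at or after Jonas ends 12:30pm → clear.
Noor: starts 6:00pm at or after Jonas ends 12:30pm → clear.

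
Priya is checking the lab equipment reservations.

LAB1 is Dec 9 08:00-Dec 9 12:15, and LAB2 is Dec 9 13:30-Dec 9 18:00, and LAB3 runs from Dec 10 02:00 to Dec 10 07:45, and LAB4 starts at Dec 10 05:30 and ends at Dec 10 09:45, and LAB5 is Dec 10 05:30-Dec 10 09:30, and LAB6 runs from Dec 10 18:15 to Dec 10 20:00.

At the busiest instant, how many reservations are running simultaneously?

Walk through starts and ends in time order (an end at T is processed before a start at T):
Dec 9 08:00 start LAB1 → 1
Dec 9 12:15 end LAB1 → 0
Dec 9 13:30 start LAB2 → 1
Dec 9 18:00 end LAB2 → 0
Dec 10 02:00 start LAB3 → 1
Dec 10 05:30 start LAB4 → 2
Dec 10 05:30 start LAB5 → 3
Dec 10 07:45 end LAB3 → 2
Dec 10 09:30 end LAB5 → 1
Dec 10 09:45 end LAB4 → 0
Dec 10 18:15 start LAB6 → 1
Dec 10 20:00 end LAB6 → 0
Peak is 3, at Dec 10 05:30 (LAB3, LAB4, LAB5).

3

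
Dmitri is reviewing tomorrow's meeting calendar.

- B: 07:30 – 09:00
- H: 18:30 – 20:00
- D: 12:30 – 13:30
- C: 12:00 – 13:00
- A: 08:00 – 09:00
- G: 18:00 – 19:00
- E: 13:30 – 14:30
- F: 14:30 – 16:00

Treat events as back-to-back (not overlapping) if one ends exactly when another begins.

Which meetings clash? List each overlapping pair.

A & B, C & D, G & H

Two intervals overlap when each starts before the other ends.
Sorted by start: B, A, C, D, E, F, G, H.
A starts before B ends → B and A overlap.
C starts after B ends, so B has no further overlaps.
C starts after A ends, so A has no further overlaps.
D starts before C ends → C and D overlap.
E starts after C ends, so C has no further overlaps.
E starts exactly when D ends (back-to-back, no overlap), so D has no further overlaps.
F starts exactly when E ends (back-to-back, no overlap), so E has no further overlaps.
G starts after F ends, so F has no further overlaps.
H starts before G ends → G and H overlap.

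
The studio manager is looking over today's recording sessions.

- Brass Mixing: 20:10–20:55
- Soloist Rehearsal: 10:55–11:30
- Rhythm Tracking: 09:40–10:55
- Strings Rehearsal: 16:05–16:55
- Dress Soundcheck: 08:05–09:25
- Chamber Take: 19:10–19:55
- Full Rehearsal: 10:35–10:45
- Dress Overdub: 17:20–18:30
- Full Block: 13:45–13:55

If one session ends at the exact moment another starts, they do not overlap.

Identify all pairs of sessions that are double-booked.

Sorted by start: Dress Soundcheck, Rhythm Tracking, Full Rehearsal, Soloist Rehearsal, Full Block, Strings Rehearsal, Dress Overdub, Chamber Take, Brass Mixing.
Rhythm Tracking starts after Dress Soundcheck ends — done with Dress Soundcheck.
Full Rehearsal starts before Rhythm Tracking ends → Rhythm Tracking and Full Rehearsal overlap.
Soloist Rehearsal starts exactly when Rhythm Tracking ends (back-to-back, no overlap) — done with Rhythm Tracking.
Soloist Rehearsal starts after Full Rehearsal ends — done with Full Rehearsal.
Full Block starts after Soloist Rehearsal ends — done with Soloist Rehearsal.
Strings Rehearsal starts after Full Block ends — done with Full Block.
Dress Overdub starts after Strings Rehearsal ends — done with Strings Rehearsal.
Chamber Take starts after Dress Overdub ends — done with Dress Overdub.
Brass Mixing starts after Chamber Take ends.

Full Rehearsal & Rhythm Tracking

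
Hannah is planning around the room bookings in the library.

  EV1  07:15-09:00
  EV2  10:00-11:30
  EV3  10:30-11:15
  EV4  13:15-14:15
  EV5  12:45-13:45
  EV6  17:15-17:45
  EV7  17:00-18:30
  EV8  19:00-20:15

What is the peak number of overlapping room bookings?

Sweep the timeline, counting +1 at each start and −1 at each end (ends before starts at a tie):
07:15 start EV1 → 1
09:00 end EV1 → 0
10:00 start EV2 → 1
10:30 start EV3 → 2
11:15 end EV3 → 1
11:30 end EV2 → 0
12:45 start EV5 → 1
13:15 start EV4 → 2
13:45 end EV5 → 1
14:15 end EV4 → 0
17:00 start EV7 → 1
17:15 start EV6 → 2
17:45 end EV6 → 1
18:30 end EV7 → 0
19:00 start EV8 → 1
20:15 end EV8 → 0
Peak is 2, at 10:30 (EV2, EV3).

2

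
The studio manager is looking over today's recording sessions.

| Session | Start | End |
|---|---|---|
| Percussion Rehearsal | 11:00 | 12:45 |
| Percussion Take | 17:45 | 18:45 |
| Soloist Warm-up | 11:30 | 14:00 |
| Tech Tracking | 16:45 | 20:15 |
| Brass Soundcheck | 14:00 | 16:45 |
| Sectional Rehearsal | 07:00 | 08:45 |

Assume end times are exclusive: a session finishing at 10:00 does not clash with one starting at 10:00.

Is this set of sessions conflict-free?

No

Sorted by start: Sectional Rehearsal, Percussion Rehearsal, Soloist Warm-up, Brass Soundcheck, Tech Tracking, Percussion Take.
Percussion Rehearsal starts after Sectional Rehearsal ends, so Sectional Rehearsal has no further overlaps.
Soloist Warm-up starts before Percussion Rehearsal ends → Percussion Rehearsal and Soloist Warm-up overlap.
That's a conflict, so the schedule is not conflict-free.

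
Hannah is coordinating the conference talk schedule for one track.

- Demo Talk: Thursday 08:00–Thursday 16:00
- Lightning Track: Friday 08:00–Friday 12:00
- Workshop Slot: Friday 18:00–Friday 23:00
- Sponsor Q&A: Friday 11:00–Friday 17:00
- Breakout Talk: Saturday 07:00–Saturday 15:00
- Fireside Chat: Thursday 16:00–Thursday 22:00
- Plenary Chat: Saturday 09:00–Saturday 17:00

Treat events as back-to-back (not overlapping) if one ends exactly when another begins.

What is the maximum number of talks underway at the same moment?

Sort all start/end points and keep a running count:
Thursday 08:00 start Demo Talk → 1
Thursday 16:00 end Demo Talk → 0
Thursday 16:00 start Fireside Chat → 1
Thursday 22:00 end Fireside Chat → 0
Friday 08:00 start Lightning Track → 1
Friday 11:00 start Sponsor Q&A → 2
Friday 12:00 end Lightning Track → 1
Friday 17:00 end Sponsor Q&A → 0
Friday 18:00 start Workshop Slot → 1
Friday 23:00 end Workshop Slot → 0
Saturday 07:00 start Breakout Talk → 1
Saturday 09:00 start Plenary Chat → 2
Saturday 15:00 end Breakout Talk → 1
Saturday 17:00 end Plenary Chat → 0
Peak is 2, at Friday 11:00 (Lightning Track, Sponsor Q&A).

2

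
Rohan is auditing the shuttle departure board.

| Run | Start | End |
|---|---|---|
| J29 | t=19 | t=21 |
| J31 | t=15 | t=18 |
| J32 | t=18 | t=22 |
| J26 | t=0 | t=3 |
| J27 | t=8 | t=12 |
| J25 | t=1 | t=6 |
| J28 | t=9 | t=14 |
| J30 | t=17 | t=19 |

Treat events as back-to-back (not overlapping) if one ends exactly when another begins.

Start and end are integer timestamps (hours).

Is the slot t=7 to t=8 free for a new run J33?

Yes — the slot is free

J26: ends t=3 at or before J33 starts t=7 → clear.
J25: ends t=6 at or before J33 starts t=7 → clear.
J27: starts t=8 at or after J33 ends t=8 → clear.
J28: starts t=9 at or after J33 ends t=8 → clear.
J31: starts t=15 at or after J33 ends t=8 → clear.
J30: starts t=17 at or after J33 ends t=8 → clear.
J32: starts t=18 at or after J33 ends t=8 → clear.
J29: starts t=19 at or after J33 ends t=8 → clear.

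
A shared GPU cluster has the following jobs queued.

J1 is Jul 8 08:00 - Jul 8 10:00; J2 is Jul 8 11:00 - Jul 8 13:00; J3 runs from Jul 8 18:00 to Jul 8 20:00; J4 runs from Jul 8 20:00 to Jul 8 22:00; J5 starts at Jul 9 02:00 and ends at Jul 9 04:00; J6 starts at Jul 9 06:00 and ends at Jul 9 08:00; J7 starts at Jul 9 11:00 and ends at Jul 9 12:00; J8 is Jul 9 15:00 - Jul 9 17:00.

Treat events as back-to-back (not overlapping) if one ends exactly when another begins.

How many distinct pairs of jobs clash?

0

Two intervals overlap when each starts before the other ends.
Sorted by start: J1, J2, J3, J4, J5, J6, J7, J8.
J2 starts after J1 ends, so J1 has no further overlaps.
J3 starts after J2 ends, so J2 has no further overlaps.
J4 starts exactly when J3 ends (back-to-back, no overlap), so J3 has no further overlaps.
J5 starts after J4 ends, so J4 has no further overlaps.
J6 starts after J5 ends, so J5 has no further overlaps.
J7 starts after J6 ends, so J6 has no further overlaps.
J8 starts after J7 ends.
No pair overlaps.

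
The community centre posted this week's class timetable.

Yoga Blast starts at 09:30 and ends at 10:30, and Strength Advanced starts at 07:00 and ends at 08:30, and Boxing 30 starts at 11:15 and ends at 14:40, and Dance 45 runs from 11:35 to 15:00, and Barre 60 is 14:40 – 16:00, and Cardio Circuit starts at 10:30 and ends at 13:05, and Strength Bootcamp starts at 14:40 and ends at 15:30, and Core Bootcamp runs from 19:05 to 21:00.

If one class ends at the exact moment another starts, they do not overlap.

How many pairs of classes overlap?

6

Sorted by start: Strength Advanced, Yoga Blast, Cardio Circuit, Boxing 30, Dance 45, Barre 60, Strength Bootcamp, Core Bootcamp.
Yoga Blast starts after Strength Advanced ends; Strength Advanced is clear from here.
Cardio Circuit starts exactly when Yoga Blast ends (back-to-back, no overlap); Yoga Blast is clear from here.
Boxing 30 starts before Cardio Circuit ends → Cardio Circuit and Boxing 30 overlap.
Dance 45 starts before Cardio Circuit ends → Cardio Circuit and Dance 45 overlap.
Barre 60 starts after Cardio Circuit ends; Cardio Circuit is clear from here.
Dance 45 starts before Boxing 30 ends → Boxing 30 and Dance 45 overlap.
Barre 60 starts exactly when Boxing 30 ends (back-to-back, no overlap); Boxing 30 is clear from here.
Barre 60 starts before Dance 45 ends → Dance 45 and Barre 60 overlap.
Strength Bootcamp starts before Dance 45 ends → Dance 45 and Strength Bootcamp overlap.
Core Bootcamp starts after Dance 45 ends.
Strength Bootcamp starts before Barre 60 ends → Barre 60 and Strength Bootcamp overlap.
Core Bootcamp starts after Barre 60 ends.
Core Bootcamp starts after Strength Bootcamp ends.
Overlapping pairs: Barre 60 & Dance 45, Barre 60 & Strength Bootcamp, Boxing 30 & Cardio Circuit, Boxing 30 & Dance 45, Cardio Circuit & Dance 45, Dance 45 & Strength Bootcamp — 6 in total.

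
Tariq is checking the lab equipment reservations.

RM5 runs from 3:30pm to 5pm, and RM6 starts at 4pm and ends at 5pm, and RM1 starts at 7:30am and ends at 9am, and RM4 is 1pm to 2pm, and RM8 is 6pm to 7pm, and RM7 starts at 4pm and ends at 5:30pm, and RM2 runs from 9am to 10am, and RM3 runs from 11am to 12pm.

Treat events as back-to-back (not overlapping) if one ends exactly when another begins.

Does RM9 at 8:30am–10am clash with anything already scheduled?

RM1: starts 7:30am before RM9 ends 10am, and ends 9am after RM9 starts 8:30am → overlap.
RM2: starts 9am before RM9 ends 10am, and ends 10am after RM9 starts 8:30am → overlap.
RM3: starts 11am at or after RM9 ends 10am → clear.
RM4: starts 1pm at or after RM9 ends 10am → clear.
RM5: starts 3:30pm at or after RM9 ends 10am → clear.
RM6: starts 4pm at or after RM9 ends 10am → clear.
RM7: starts 4pm at or after RM9 ends 10am → clear.
RM8: starts 6pm at or after RM9 ends 10am → clear.
RM9 overlaps RM1, RM2.

Yes — it overlaps RM1, RM2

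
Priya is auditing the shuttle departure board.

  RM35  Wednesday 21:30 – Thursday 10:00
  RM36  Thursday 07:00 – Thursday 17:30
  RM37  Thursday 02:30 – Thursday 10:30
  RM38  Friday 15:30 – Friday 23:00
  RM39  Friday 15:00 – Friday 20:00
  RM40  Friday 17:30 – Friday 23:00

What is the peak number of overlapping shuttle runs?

3

Walk through starts and ends in time order (an end at T is processed before a start at T):
Wednesday 21:30 start RM35 → 1
Thursday 02:30 start RM37 → 2
Thursday 07:00 start RM36 → 3
Thursday 10:00 end RM35 → 2
Thursday 10:30 end RM37 → 1
Thursday 17:30 end RM36 → 0
Friday 15:00 start RM39 → 1
Friday 15:30 start RM38 → 2
Friday 17:30 start RM40 → 3
Friday 20:00 end RM39 → 2
Friday 23:00 end RM38 → 1
Friday 23:00 end RM40 → 0
Peak is 3, at Thursday 07:00 (RM35, RM36, RM37).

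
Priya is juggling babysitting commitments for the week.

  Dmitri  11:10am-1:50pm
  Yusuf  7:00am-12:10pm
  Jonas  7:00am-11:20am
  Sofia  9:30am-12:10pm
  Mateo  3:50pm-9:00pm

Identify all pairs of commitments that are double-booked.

Dmitri & Jonas, Dmitri & Sofia, Dmitri & Yusuf, Jonas & Sofia, Jonas & Yusuf, Sofia & Yusuf

Sorted by start: Yusuf, Jonas, Sofia, Dmitri, Mateo.
Jonas starts before Yusuf ends → Yusuf and Jonas overlap.
Sofia starts before Yusuf ends → Yusuf and Sofia overlap.
Dmitri starts before Yusuf ends → Yusuf and Dmitri overlap.
Mateo starts after Yusuf ends.
Sofia starts before Jonas ends → Jonas and Sofia overlap.
Dmitri starts before Jonas ends → Jonas and Dmitri overlap.
Mateo starts after Jonas ends.
Dmitri starts before Sofia ends → Sofia and Dmitri overlap.
Mateo starts after Sofia ends.
Mateo starts after Dmitri ends.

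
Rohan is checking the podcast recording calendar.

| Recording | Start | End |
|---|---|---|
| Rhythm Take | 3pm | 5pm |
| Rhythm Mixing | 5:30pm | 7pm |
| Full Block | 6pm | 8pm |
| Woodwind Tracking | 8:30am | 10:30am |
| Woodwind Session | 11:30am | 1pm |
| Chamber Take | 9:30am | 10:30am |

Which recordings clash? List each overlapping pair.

Chamber Take & Woodwind Tracking, Full Block & Rhythm Mixing

Check each pair: they overlap iff neither finishes before the other starts.
Sorted by start: Woodwind Tracking, Chamber Take, Woodwind Session, Rhythm Take, Rhythm Mixing, Full Block.
Chamber Take starts before Woodwind Tracking ends → Woodwind Tracking and Chamber Take overlap.
Woodwind Session starts after Woodwind Tracking ends; Woodwind Tracking is clear from here.
Woodwind Session starts after Chamber Take ends; Chamber Take is clear from here.
Rhythm Take starts after Woodwind Session ends; Woodwind Session is clear from here.
Rhythm Mixing starts after Rhythm Take ends; Rhythm Take is clear from here.
Full Block starts before Rhythm Mixing ends → Rhythm Mixing and Full Block overlap.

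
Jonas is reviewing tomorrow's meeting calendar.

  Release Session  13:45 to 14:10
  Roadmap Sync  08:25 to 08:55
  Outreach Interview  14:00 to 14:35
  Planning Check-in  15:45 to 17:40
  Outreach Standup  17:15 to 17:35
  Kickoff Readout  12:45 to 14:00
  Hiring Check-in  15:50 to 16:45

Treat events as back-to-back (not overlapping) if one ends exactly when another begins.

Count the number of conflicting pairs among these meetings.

Sorted by start: Roadmap Sync, Kickoff Readout, Release Session, Outreach Interview, Planning Check-in, Hiring Check-in, Outreach Standup.
Kickoff Readout starts after Roadmap Sync ends, so Roadmap Sync has no further overlaps.
Release Session starts before Kickoff Readout ends → Kickoff Readout and Release Session overlap.
Outreach Interview starts exactly when Kickoff Readout ends (back-to-back, no overlap), so Kickoff Readout has no further overlaps.
Outreach Interview starts before Release Session ends → Release Session and Outreach Interview overlap.
Planning Check-in starts after Release Session ends, so Release Session has no further overlaps.
Planning Check-in starts after Outreach Interview ends, so Outreach Interview has no further overlaps.
Hiring Check-in starts before Planning Check-in ends → Planning Check-in and Hiring Check-in overlap.
Outreach Standup starts before Planning Check-in ends → Planning Check-in and Outreach Standup overlap.
Outreach Standup starts after Hiring Check-in ends.
Overlapping pairs: Hiring Check-in & Planning Check-in, Kickoff Readout & Release Session, Outreach Interview & Release Session, Outreach Standup & Planning Check-in — 4 in total.

4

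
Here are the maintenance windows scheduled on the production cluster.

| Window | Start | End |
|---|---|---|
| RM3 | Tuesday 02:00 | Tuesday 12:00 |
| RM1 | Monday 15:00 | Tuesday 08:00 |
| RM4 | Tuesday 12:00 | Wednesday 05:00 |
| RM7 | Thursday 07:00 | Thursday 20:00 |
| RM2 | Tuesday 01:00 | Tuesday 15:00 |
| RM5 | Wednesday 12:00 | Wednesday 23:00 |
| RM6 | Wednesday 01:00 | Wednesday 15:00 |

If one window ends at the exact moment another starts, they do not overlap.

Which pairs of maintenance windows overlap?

RM1 & RM2, RM1 & RM3, RM2 & RM3, RM2 & RM4, RM4 & RM6, RM5 & RM6

Check each pair: they overlap iff neither finishes before the other starts.
Sorted by start: RM1, RM2, RM3, RM4, RM6, RM5, RM7.
RM2 starts before RM1 ends → RM1 and RM2 overlap.
RM3 starts before RM1 ends → RM1 and RM3 overlap.
RM4 starts after RM1 ends; RM1 is clear from here.
RM3 starts before RM2 ends → RM2 and RM3 overlap.
RM4 starts before RM2 ends → RM2 and RM4 overlap.
RM6 starts after RM2 ends; RM2 is clear from here.
RM4 starts exactly when RM3 ends (back-to-back, no overlap); RM3 is clear from here.
RM6 starts before RM4 ends → RM4 and RM6 overlap.
RM5 starts after RM4 ends; RM4 is clear from here.
RM5 starts before RM6 ends → RM6 and RM5 overlap.
RM7 starts after RM6 ends.
RM7 starts after RM5 ends.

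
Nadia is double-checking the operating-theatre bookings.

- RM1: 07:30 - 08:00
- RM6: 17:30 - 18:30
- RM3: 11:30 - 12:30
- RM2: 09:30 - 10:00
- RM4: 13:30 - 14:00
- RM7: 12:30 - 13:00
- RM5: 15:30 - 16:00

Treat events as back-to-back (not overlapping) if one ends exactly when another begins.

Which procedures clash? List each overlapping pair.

Check each pair: they overlap iff neither finishes before the other starts.
Sorted by start: RM1, RM2, RM3, RM7, RM4, RM5, RM6.
RM2 starts after RM1 ends — done with RM1.
RM3 starts after RM2 ends — done with RM2.
RM7 starts exactly when RM3 ends (back-to-back, no overlap) — done with RM3.
RM4 starts after RM7 ends — done with RM7.
RM5 starts after RM4 ends — done with RM4.
RM6 starts after RM5 ends.

no overlapping pairs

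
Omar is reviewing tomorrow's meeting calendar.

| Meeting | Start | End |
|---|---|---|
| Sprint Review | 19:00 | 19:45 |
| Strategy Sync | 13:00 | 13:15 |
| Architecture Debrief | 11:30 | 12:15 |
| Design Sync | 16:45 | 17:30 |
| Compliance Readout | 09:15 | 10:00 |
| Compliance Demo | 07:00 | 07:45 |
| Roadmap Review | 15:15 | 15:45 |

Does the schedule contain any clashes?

Sorted by start: Compliance Demo, Compliance Readout, Architecture Debrief, Strategy Sync, Roadmap Review, Design Sync, Sprint Review.
Compliance Readout starts after Compliance Demo ends, so Compliance Demo has no further overlaps.
Architecture Debrief starts after Compliance Readout ends, so Compliance Readout has no further overlaps.
Strategy Sync starts after Architecture Debrief ends, so Architecture Debrief has no further overlaps.
Roadmap Review starts after Strategy Sync ends, so Strategy Sync has no further overlaps.
Design Sync starts after Roadmap Review ends, so Roadmap Review has no further overlaps.
Sprint Review starts after Design Sync ends.
Every pair is clear; the schedule has no overlaps.

No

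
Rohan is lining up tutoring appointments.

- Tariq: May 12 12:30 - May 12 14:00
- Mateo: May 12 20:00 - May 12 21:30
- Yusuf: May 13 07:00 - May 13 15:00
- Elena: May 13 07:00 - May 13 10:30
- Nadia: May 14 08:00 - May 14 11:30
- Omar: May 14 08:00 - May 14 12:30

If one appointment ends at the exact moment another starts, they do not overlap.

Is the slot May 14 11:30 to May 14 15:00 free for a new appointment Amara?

No — it overlaps Omar

Tariq: ends May 12 14:00 at or before Amara starts May 14 11:30 → clear.
Mateo: ends May 12 21:30 at or before Amara starts May 14 11:30 → clear.
Yusuf: ends May 13 15:00 at or before Amara starts May 14 11:30 → clear.
Elena: ends May 13 10:30 at or before Amara starts May 14 11:30 → clear.
Nadia: ends May 14 11:30 at or before Amara starts May 14 11:30 → clear.
Omar: starts May 14 08:00 before Amara ends May 14 15:00, and ends May 14 12:30 after Amara starts May 14 11:30 → overlap.
Amara overlaps Omar.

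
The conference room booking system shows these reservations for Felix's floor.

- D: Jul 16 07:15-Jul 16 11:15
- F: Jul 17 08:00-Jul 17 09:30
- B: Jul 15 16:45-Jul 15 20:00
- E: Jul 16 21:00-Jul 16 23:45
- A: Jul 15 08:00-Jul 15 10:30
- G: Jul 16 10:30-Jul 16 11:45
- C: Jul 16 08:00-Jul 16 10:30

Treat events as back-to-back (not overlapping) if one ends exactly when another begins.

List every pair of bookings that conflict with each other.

C & D, D & G

Sorted by start: A, B, D, C, G, E, F.
B starts after A ends — done with A.
D starts after B ends — done with B.
C starts before D ends → D and C overlap.
G starts before D ends → D and G overlap.
E starts after D ends — done with D.
G starts exactly when C ends (back-to-back, no overlap) — done with C.
E starts after G ends — done with G.
F starts after E ends.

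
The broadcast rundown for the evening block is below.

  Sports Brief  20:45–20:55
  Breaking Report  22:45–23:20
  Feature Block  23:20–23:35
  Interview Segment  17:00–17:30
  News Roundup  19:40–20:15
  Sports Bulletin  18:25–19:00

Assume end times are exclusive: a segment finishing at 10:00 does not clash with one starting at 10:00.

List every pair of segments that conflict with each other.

no overlapping pairs

Check each pair: they overlap iff neither finishes before the other starts.
Sorted by start: Interview Segment, Sports Bulletin, News Roundup, Sports Brief, Breaking Report, Feature Block.
Sports Bulletin starts after Interview Segment ends; Interview Segment is clear from here.
News Roundup starts after Sports Bulletin ends; Sports Bulletin is clear from here.
Sports Brief starts after News Roundup ends; News Roundup is clear from here.
Breaking Report starts after Sports Brief ends; Sports Brief is clear from here.
Feature Block starts exactly when Breaking Report ends (back-to-back, no overlap).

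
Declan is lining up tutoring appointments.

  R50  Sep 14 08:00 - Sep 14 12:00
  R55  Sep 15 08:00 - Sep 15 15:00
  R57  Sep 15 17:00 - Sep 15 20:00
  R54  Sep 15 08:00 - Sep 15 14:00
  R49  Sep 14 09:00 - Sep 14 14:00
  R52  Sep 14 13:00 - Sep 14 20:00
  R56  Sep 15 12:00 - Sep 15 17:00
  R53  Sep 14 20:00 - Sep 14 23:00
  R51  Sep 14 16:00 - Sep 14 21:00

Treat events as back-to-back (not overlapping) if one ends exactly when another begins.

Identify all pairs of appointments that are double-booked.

Sorted by start: R50, R49, R52, R51, R53, R54, R55, R56, R57.
R49 starts before R50 ends → R50 and R49 overlap.
R52 starts after R50 ends; R50 is clear from here.
R52 starts before R49 ends → R49 and R52 overlap.
R51 starts after R49 ends; R49 is clear from here.
R51 starts before R52 ends → R52 and R51 overlap.
R53 starts exactly when R52 ends (back-to-back, no overlap); R52 is clear from here.
R53 starts before R51 ends → R51 and R53 overlap.
R54 starts after R51 ends; R51 is clear from here.
R54 starts after R53 ends; R53 is clear from here.
R55 starts before R54 ends → R54 and R55 overlap.
R56 starts before R54 ends → R54 and R56 overlap.
R57 starts after R54 ends.
R56 starts before R55 ends → R55 and R56 overlap.
R57 starts after R55 ends.
R57 starts exactly when R56 ends (back-to-back, no overlap).

R49 & R50, R49 & R52, R51 & R52, R51 & R53, R54 & R55, R54 & R56, R55 & R56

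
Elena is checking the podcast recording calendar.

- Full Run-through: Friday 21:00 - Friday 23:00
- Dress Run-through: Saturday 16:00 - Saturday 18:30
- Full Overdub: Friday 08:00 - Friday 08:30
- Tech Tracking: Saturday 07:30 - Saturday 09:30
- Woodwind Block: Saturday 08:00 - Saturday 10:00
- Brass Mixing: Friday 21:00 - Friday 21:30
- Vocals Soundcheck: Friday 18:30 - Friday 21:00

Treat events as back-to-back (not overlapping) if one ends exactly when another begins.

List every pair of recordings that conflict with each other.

Sorted by start: Full Overdub, Vocals Soundcheck, Brass Mixing, Full Run-through, Tech Tracking, Woodwind Block, Dress Run-through.
Vocals Soundcheck starts after Full Overdub ends; Full Overdub is clear from here.
Brass Mixing starts exactly when Vocals Soundcheck ends (back-to-back, no overlap); Vocals Soundcheck is clear from here.
Full Run-through starts before Brass Mixing ends → Brass Mixing and Full Run-through overlap.
Tech Tracking starts after Brass Mixing ends; Brass Mixing is clear from here.
Tech Tracking starts after Full Run-through ends; Full Run-through is clear from here.
Woodwind Block starts before Tech Tracking ends → Tech Tracking and Woodwind Block overlap.
Dress Run-through starts after Tech Tracking ends.
Dress Run-through starts after Woodwind Block ends.

Brass Mixing & Full Run-through, Tech Tracking & Woodwind Block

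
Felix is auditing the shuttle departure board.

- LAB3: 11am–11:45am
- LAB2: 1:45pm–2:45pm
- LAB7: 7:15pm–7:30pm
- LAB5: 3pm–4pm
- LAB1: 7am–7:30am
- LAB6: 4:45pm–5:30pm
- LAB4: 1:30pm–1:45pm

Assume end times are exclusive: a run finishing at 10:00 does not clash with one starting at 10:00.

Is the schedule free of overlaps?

Sorted by start: LAB1, LAB3, LAB4, LAB2, LAB5, LAB6, LAB7.
LAB3 starts after LAB1 ends — done with LAB1.
LAB4 starts after LAB3 ends — done with LAB3.
LAB2 starts exactly when LAB4 ends (back-to-back, no overlap) — done with LAB4.
LAB5 starts after LAB2 ends — done with LAB2.
LAB6 starts after LAB5 ends — done with LAB5.
LAB7 starts after LAB6 ends.
Every pair is clear; the schedule has no overlaps.

Yes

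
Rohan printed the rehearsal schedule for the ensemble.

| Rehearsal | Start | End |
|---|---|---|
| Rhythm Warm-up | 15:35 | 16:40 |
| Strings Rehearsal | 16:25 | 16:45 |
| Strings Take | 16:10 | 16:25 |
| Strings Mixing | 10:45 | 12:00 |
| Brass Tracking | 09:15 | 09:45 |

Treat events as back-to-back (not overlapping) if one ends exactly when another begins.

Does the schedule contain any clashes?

Sorted by start: Brass Tracking, Strings Mixing, Rhythm Warm-up, Strings Take, Strings Rehearsal.
Strings Mixing starts after Brass Tracking ends, so Brass Tracking has no further overlaps.
Rhythm Warm-up starts after Strings Mixing ends, so Strings Mixing has no further overlaps.
Strings Take starts before Rhythm Warm-up ends → Rhythm Warm-up and Strings Take overlap.
That's a conflict, so the schedule is not conflict-free.

Yes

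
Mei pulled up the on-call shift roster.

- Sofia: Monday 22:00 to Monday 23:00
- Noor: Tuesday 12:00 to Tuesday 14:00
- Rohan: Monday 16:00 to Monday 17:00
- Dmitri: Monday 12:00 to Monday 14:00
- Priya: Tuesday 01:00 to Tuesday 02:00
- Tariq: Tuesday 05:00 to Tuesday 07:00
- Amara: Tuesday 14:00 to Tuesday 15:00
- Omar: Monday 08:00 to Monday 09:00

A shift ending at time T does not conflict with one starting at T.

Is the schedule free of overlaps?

Yes

Sorted by start: Omar, Dmitri, Rohan, Sofia, Priya, Tariq, Noor, Amara.
Dmitri starts after Omar ends — done with Omar.
Rohan starts after Dmitri ends — done with Dmitri.
Sofia starts after Rohan ends — done with Rohan.
Priya starts after Sofia ends — done with Sofia.
Tariq starts after Priya ends — done with Priya.
Noor starts after Tariq ends — done with Tariq.
Amara starts exactly when Noor ends (back-to-back, no overlap).
Every pair is clear; the schedule has no overlaps.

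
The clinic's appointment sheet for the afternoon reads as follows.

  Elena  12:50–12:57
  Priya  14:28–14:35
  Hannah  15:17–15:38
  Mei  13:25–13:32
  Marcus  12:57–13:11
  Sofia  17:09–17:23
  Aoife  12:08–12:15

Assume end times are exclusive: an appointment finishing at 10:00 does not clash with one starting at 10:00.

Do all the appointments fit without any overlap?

Yes

Check each pair: they overlap iff neither finishes before the other starts.
Sorted by start: Aoife, Elena, Marcus, Mei, Priya, Hannah, Sofia.
Elena starts after Aoife ends, so nothing later overlaps Aoife either.
Marcus starts exactly when Elena ends (back-to-back, no overlap), so nothing later overlaps Elena either.
Mei starts after Marcus ends, so nothing later overlaps Marcus either.
Priya starts after Mei ends, so nothing later overlaps Mei either.
Hannah starts after Priya ends, so nothing later overlaps Priya either.
Sofia starts after Hannah ends.
Every pair is clear; the schedule has no overlaps.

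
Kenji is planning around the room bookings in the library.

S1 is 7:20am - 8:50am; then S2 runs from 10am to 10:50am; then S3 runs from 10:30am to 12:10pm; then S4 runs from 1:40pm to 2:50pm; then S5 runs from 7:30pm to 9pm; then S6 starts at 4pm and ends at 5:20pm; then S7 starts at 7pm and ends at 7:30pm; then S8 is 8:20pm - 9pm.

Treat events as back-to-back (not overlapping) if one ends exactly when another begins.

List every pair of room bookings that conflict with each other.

Check each pair: they overlap iff neither finishes before the other starts.
Sorted by start: S1, S2, S3, S4, S6, S7, S5, S8.
S2 starts after S1 ends, so S1 has no further overlaps.
S3 starts before S2 ends → S2 and S3 overlap.
S4 starts after S2 ends, so S2 has no further overlaps.
S4 starts after S3 ends, so S3 has no further overlaps.
S6 starts after S4 ends, so S4 has no further overlaps.
S7 starts after S6 ends, so S6 has no further overlaps.
S5 starts exactly when S7 ends (back-to-back, no overlap), so S7 has no further overlaps.
S8 starts before S5 ends → S5 and S8 overlap.

S2 & S3, S5 & S8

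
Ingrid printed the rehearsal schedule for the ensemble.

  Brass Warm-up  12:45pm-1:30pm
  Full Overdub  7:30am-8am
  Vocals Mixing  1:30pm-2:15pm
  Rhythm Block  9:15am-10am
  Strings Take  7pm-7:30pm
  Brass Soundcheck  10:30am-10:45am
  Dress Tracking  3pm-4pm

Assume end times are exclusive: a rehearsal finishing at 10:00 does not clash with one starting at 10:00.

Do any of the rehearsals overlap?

No

Two intervals overlap when each starts before the other ends.
Sorted by start: Full Overdub, Rhythm Block, Brass Soundcheck, Brass Warm-up, Vocals Mixing, Dress Tracking, Strings Take.
Rhythm Block starts after Full Overdub ends; Full Overdub is clear from here.
Brass Soundcheck starts after Rhythm Block ends; Rhythm Block is clear from here.
Brass Warm-up starts after Brass Soundcheck ends; Brass Soundcheck is clear from here.
Vocals Mixing starts exactly when Brass Warm-up ends (back-to-back, no overlap); Brass Warm-up is clear from here.
Dress Tracking starts after Vocals Mixing ends; Vocals Mixing is clear from here.
Strings Take starts after Dress Tracking ends.
Every pair is clear; the schedule has no overlaps.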